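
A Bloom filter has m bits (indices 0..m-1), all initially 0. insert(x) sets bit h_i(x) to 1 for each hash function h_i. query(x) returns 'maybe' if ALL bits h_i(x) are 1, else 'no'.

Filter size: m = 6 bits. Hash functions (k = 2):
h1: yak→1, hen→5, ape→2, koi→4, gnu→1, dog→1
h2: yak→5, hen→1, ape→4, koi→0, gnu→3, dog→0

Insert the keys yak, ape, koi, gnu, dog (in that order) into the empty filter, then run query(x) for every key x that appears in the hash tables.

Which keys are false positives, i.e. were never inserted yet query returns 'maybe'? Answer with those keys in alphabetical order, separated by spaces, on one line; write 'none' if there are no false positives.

Start: bits=000000
After insert 'yak': sets bits 1 5 -> bits=010001
After insert 'ape': sets bits 2 4 -> bits=011011
After insert 'koi': sets bits 0 4 -> bits=111011
After insert 'gnu': sets bits 1 3 -> bits=111111
After insert 'dog': sets bits 0 1 -> bits=111111
Not inserted: hen — query each against bits=111111:
query hen: checks bit1=1, bit5=1 (all 1) -> maybe => FALSE POSITIVE
False positives (alphabetical): hen

Answer: hen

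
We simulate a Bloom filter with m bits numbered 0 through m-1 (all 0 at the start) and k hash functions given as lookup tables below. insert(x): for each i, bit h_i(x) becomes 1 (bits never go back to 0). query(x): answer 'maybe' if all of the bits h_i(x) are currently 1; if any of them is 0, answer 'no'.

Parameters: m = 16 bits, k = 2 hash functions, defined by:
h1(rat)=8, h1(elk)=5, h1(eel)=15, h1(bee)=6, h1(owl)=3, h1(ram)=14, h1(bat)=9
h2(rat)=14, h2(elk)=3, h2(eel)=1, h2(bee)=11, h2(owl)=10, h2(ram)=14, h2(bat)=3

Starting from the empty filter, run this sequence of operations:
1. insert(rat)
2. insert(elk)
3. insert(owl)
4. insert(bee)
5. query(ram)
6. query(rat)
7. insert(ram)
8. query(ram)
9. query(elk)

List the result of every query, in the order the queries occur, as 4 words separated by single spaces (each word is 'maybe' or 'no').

Answer: maybe maybe maybe maybe

Derivation:
Start: bits=0000000000000000
Op 1: insert rat -> sets bits 8 14 -> bits=0000000010000010
Op 2: insert elk -> sets bits 3 5 -> bits=0001010010000010
Op 3: insert owl -> sets bits 3 10 -> bits=0001010010100010
Op 4: insert bee -> sets bits 6 11 -> bits=0001011010110010
Op 5: query ram -> checks bit14=1 (all 1) -> maybe
Op 6: query rat -> checks bit8=1, bit14=1 (all 1) -> maybe
Op 7: insert ram -> sets bits 14 -> bits=0001011010110010
Op 8: query ram -> checks bit14=1 (all 1) -> maybe
Op 9: query elk -> checks bit3=1, bit5=1 (all 1) -> maybe
Query results in order: maybe maybe maybe maybe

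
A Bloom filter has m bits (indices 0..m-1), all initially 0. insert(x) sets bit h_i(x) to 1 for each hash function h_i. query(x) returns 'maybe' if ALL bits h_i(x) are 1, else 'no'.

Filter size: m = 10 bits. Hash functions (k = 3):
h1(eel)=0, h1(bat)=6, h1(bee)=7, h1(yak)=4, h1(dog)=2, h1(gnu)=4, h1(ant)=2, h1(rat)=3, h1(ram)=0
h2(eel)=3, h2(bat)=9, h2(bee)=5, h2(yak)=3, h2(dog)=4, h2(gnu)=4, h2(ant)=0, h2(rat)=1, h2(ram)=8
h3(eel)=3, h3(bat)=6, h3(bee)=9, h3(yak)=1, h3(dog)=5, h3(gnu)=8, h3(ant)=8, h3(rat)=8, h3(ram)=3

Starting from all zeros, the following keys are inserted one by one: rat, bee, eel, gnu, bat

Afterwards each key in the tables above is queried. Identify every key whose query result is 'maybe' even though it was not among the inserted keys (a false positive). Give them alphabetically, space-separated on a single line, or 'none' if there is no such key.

Start: bits=0000000000
After insert 'rat': sets bits 1 3 8 -> bits=0101000010
After insert 'bee': sets bits 5 7 9 -> bits=0101010111
After insert 'eel': sets bits 0 3 -> bits=1101010111
After insert 'gnu': sets bits 4 8 -> bits=1101110111
After insert 'bat': sets bits 6 9 -> bits=1101111111
Not inserted: ant dog ram yak — query each against bits=1101111111:
query ant: checks bit0=1, bit2=0, bit8=1 (has a 0) -> no => not a false positive
query dog: checks bit2=0, bit4=1, bit5=1 (has a 0) -> no => not a false positive
query ram: checks bit0=1, bit3=1, bit8=1 (all 1) -> maybe => FALSE POSITIVE
query yak: checks bit1=1, bit3=1, bit4=1 (all 1) -> maybe => FALSE POSITIVE
False positives (alphabetical): ram yak

Answer: ram yak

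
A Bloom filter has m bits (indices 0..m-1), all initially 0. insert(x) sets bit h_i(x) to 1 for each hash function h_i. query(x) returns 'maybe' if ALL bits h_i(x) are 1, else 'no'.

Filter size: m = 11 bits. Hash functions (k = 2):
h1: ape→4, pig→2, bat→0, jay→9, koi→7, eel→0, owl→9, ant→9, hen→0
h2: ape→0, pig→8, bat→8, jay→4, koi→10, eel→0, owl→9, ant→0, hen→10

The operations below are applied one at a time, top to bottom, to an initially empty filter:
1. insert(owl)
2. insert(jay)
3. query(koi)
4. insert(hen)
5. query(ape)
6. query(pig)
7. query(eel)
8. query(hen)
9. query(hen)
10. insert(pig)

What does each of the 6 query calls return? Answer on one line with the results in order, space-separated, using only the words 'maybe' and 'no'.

Answer: no maybe no maybe maybe maybe

Derivation:
Start: bits=00000000000
Op 1: insert owl -> sets bits 9 -> bits=00000000010
Op 2: insert jay -> sets bits 4 9 -> bits=00001000010
Op 3: query koi -> checks bit7=0, bit10=0 (has a 0) -> no
Op 4: insert hen -> sets bits 0 10 -> bits=10001000011
Op 5: query ape -> checks bit0=1, bit4=1 (all 1) -> maybe
Op 6: query pig -> checks bit2=0, bit8=0 (has a 0) -> no
Op 7: query eel -> checks bit0=1 (all 1) -> maybe
Op 8: query hen -> checks bit0=1, bit10=1 (all 1) -> maybe
Op 9: query hen -> checks bit0=1, bit10=1 (all 1) -> maybe
Op 10: insert pig -> sets bits 2 8 -> bits=10101000111
Query results in order: no maybe no maybe maybe maybe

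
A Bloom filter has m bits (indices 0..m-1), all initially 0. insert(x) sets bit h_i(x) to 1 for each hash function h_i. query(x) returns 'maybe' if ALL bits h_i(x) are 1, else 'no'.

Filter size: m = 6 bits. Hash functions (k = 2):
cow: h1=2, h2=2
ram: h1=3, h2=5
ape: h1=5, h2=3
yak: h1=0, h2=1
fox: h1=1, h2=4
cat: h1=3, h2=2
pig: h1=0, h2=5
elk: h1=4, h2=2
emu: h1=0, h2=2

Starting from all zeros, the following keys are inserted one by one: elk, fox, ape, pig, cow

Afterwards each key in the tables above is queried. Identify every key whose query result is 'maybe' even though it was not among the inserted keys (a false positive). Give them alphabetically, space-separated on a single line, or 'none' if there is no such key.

Start: bits=000000
After insert 'elk': sets bits 2 4 -> bits=001010
After insert 'fox': sets bits 1 4 -> bits=011010
After insert 'ape': sets bits 3 5 -> bits=011111
After insert 'pig': sets bits 0 5 -> bits=111111
After insert 'cow': sets bits 2 -> bits=111111
Not inserted: cat emu ram yak — query each against bits=111111:
query cat: checks bit2=1, bit3=1 (all 1) -> maybe => FALSE POSITIVE
query emu: checks bit0=1, bit2=1 (all 1) -> maybe => FALSE POSITIVE
query ram: checks bit3=1, bit5=1 (all 1) -> maybe => FALSE POSITIVE
query yak: checks bit0=1, bit1=1 (all 1) -> maybe => FALSE POSITIVE
False positives (alphabetical): cat emu ram yak

Answer: cat emu ram yak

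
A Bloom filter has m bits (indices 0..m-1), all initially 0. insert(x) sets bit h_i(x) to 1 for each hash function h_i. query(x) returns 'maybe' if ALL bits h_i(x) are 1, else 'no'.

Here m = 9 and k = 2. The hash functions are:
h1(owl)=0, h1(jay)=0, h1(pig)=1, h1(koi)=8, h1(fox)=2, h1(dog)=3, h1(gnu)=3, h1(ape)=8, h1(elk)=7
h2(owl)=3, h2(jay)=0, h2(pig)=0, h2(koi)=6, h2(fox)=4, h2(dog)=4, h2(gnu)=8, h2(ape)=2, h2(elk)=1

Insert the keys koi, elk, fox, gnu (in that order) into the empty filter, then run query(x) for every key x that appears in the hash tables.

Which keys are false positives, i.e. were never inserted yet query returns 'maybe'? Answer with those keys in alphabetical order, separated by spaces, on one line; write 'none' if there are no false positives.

Start: bits=000000000
After insert 'koi': sets bits 6 8 -> bits=000000101
After insert 'elk': sets bits 1 7 -> bits=010000111
After insert 'fox': sets bits 2 4 -> bits=011010111
After insert 'gnu': sets bits 3 8 -> bits=011110111
Not inserted: ape dog jay owl pig — query each against bits=011110111:
query ape: checks bit2=1, bit8=1 (all 1) -> maybe => FALSE POSITIVE
query dog: checks bit3=1, bit4=1 (all 1) -> maybe => FALSE POSITIVE
query jay: checks bit0=0 (has a 0) -> no => not a false positive
query owl: checks bit0=0, bit3=1 (has a 0) -> no => not a false positive
query pig: checks bit0=0, bit1=1 (has a 0) -> no => not a false positive
False positives (alphabetical): ape dog

Answer: ape dog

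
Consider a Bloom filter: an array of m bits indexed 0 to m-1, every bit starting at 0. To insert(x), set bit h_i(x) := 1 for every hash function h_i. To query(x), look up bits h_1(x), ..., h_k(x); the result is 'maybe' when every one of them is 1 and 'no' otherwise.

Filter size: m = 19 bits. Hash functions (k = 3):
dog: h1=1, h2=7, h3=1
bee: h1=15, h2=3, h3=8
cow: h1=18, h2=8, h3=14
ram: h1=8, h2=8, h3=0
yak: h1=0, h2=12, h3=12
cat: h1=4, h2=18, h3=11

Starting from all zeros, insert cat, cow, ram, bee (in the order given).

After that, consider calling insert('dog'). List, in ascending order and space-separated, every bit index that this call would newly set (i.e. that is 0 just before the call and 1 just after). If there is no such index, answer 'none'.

Start: bits=0000000000000000000
After insert 'cat': sets bits 4 11 18 -> bits=0000100000010000001
After insert 'cow': sets bits 8 14 18 -> bits=0000100010010010001
After insert 'ram': sets bits 0 8 -> bits=1000100010010010001
After insert 'bee': sets bits 3 8 15 -> bits=1001100010010011001
insert 'dog' would touch bits 1 7; currently bit1=0, bit7=0
Bits that are 0 among those (would change 0->1): 1 7

Answer: 1 7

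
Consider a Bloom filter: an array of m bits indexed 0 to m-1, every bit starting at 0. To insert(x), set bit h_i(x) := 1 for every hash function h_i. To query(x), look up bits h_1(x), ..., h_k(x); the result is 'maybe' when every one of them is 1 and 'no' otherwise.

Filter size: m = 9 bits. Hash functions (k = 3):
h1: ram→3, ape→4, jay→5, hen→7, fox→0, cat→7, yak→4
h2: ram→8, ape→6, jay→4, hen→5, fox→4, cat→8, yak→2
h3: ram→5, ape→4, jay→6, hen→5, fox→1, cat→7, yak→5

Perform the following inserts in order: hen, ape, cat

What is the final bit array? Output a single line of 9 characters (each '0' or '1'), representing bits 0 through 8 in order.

Start: bits=000000000
After insert 'hen': sets bits 5 7 -> bits=000001010
After insert 'ape': sets bits 4 6 -> bits=000011110
After insert 'cat': sets bits 7 8 -> bits=000011111

Answer: 000011111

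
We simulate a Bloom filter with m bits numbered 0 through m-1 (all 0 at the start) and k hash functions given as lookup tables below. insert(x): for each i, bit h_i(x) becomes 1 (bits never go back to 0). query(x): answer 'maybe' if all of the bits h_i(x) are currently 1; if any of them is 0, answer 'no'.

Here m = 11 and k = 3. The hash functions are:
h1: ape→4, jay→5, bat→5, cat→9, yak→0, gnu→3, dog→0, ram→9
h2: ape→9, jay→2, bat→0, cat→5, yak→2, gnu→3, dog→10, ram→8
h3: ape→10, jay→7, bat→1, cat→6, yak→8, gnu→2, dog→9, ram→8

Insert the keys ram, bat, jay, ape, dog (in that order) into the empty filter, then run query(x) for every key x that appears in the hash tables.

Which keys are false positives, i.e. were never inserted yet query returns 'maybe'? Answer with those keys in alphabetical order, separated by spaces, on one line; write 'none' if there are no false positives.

Start: bits=00000000000
After insert 'ram': sets bits 8 9 -> bits=00000000110
After insert 'bat': sets bits 0 1 5 -> bits=11000100110
After insert 'jay': sets bits 2 5 7 -> bits=11100101110
After insert 'ape': sets bits 4 9 10 -> bits=11101101111
After insert 'dog': sets bits 0 9 10 -> bits=11101101111
Not inserted: cat gnu yak — query each against bits=11101101111:
query cat: checks bit5=1, bit6=0, bit9=1 (has a 0) -> no => not a false positive
query gnu: checks bit2=1, bit3=0 (has a 0) -> no => not a false positive
query yak: checks bit0=1, bit2=1, bit8=1 (all 1) -> maybe => FALSE POSITIVE
False positives (alphabetical): yak

Answer: yak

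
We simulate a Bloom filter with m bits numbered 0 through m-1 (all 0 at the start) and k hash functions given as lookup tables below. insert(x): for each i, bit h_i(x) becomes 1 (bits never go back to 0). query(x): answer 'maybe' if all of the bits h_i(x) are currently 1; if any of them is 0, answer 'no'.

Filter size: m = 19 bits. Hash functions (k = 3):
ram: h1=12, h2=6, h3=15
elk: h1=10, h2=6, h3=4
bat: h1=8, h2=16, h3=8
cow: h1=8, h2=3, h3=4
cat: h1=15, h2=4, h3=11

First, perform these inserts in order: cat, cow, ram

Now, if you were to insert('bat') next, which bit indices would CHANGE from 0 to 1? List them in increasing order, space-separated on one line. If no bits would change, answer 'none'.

Start: bits=0000000000000000000
After insert 'cat': sets bits 4 11 15 -> bits=0000100000010001000
After insert 'cow': sets bits 3 4 8 -> bits=0001100010010001000
After insert 'ram': sets bits 6 12 15 -> bits=0001101010011001000
insert 'bat' would touch bits 8 16; currently bit8=1, bit16=0
Bits that are 0 among those (would change 0->1): 16

Answer: 16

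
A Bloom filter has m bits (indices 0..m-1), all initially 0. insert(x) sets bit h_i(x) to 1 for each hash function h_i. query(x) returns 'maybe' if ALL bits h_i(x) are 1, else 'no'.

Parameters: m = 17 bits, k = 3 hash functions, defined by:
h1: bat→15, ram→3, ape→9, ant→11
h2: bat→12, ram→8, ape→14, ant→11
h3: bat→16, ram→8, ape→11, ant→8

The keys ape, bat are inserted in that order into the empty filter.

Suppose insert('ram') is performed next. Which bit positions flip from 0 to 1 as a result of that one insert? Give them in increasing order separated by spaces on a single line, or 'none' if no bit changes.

Start: bits=00000000000000000
After insert 'ape': sets bits 9 11 14 -> bits=00000000010100100
After insert 'bat': sets bits 12 15 16 -> bits=00000000010110111
insert 'ram' would touch bits 3 8; currently bit3=0, bit8=0
Bits that are 0 among those (would change 0->1): 3 8

Answer: 3 8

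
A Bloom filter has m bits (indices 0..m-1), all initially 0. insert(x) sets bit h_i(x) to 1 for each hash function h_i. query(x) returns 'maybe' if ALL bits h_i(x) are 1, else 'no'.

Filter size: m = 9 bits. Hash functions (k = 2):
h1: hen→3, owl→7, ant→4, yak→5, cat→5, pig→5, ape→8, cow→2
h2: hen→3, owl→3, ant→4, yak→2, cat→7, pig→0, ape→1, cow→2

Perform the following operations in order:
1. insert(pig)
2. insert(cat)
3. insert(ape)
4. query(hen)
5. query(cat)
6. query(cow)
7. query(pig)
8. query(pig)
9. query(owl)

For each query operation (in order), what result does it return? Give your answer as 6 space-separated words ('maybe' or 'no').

Start: bits=000000000
Op 1: insert pig -> sets bits 0 5 -> bits=100001000
Op 2: insert cat -> sets bits 5 7 -> bits=100001010
Op 3: insert ape -> sets bits 1 8 -> bits=110001011
Op 4: query hen -> checks bit3=0 (has a 0) -> no
Op 5: query cat -> checks bit5=1, bit7=1 (all 1) -> maybe
Op 6: query cow -> checks bit2=0 (has a 0) -> no
Op 7: query pig -> checks bit0=1, bit5=1 (all 1) -> maybe
Op 8: query pig -> checks bit0=1, bit5=1 (all 1) -> maybe
Op 9: query owl -> checks bit3=0, bit7=1 (has a 0) -> no
Query results in order: no maybe no maybe maybe no

Answer: no maybe no maybe maybe no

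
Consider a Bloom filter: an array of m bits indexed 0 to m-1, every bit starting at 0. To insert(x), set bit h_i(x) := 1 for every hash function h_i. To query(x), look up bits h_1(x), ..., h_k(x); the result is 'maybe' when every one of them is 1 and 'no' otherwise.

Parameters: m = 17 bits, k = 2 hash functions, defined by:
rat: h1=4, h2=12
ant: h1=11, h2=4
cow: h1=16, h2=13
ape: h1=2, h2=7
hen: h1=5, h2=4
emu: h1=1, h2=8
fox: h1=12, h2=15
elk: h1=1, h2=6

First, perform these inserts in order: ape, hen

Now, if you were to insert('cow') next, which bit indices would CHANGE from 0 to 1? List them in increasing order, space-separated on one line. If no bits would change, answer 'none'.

Start: bits=00000000000000000
After insert 'ape': sets bits 2 7 -> bits=00100001000000000
After insert 'hen': sets bits 4 5 -> bits=00101101000000000
insert 'cow' would touch bits 13 16; currently bit13=0, bit16=0
Bits that are 0 among those (would change 0->1): 13 16

Answer: 13 16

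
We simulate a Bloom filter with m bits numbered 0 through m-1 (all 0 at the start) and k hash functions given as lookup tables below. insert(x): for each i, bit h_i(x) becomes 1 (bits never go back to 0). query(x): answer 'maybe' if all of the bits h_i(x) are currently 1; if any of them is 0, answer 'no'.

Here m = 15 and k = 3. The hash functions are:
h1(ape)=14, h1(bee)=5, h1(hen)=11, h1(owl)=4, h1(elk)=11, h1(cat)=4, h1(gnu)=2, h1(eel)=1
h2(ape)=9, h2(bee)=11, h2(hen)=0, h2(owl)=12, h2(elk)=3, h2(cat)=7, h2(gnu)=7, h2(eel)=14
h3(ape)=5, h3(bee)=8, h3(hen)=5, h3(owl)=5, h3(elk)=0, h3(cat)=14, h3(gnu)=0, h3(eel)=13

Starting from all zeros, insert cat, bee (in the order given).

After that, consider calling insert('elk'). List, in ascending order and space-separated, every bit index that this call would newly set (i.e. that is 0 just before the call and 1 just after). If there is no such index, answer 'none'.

Start: bits=000000000000000
After insert 'cat': sets bits 4 7 14 -> bits=000010010000001
After insert 'bee': sets bits 5 8 11 -> bits=000011011001001
insert 'elk' would touch bits 0 3 11; currently bit0=0, bit3=0, bit11=1
Bits that are 0 among those (would change 0->1): 0 3

Answer: 0 3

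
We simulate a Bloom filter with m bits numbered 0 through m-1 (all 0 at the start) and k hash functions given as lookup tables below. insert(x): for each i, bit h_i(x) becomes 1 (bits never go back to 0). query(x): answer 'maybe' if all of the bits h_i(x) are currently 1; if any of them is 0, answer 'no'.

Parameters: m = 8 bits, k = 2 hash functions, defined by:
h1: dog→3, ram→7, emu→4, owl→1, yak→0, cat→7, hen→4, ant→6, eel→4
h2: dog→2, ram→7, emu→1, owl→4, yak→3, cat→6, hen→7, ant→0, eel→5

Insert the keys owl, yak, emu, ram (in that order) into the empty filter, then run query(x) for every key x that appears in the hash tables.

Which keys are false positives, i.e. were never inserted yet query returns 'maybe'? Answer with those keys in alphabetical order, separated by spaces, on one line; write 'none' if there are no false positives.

Answer: hen

Derivation:
Start: bits=00000000
After insert 'owl': sets bits 1 4 -> bits=01001000
After insert 'yak': sets bits 0 3 -> bits=11011000
After insert 'emu': sets bits 1 4 -> bits=11011000
After insert 'ram': sets bits 7 -> bits=11011001
Not inserted: ant cat dog eel hen — query each against bits=11011001:
query ant: checks bit0=1, bit6=0 (has a 0) -> no => not a false positive
query cat: checks bit6=0, bit7=1 (has a 0) -> no => not a false positive
query dog: checks bit2=0, bit3=1 (has a 0) -> no => not a false positive
query eel: checks bit4=1, bit5=0 (has a 0) -> no => not a false positive
query hen: checks bit4=1, bit7=1 (all 1) -> maybe => FALSE POSITIVE
False positives (alphabetical): hen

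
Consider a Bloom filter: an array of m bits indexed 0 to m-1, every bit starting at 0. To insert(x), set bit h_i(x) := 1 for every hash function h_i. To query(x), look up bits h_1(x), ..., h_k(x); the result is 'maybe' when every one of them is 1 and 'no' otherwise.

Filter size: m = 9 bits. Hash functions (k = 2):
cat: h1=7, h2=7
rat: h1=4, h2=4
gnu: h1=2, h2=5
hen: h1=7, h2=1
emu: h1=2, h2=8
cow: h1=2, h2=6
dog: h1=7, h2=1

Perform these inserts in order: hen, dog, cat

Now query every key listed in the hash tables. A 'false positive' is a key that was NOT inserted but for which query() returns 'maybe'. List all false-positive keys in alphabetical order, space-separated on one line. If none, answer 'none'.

Answer: none

Derivation:
Start: bits=000000000
After insert 'hen': sets bits 1 7 -> bits=010000010
After insert 'dog': sets bits 1 7 -> bits=010000010
After insert 'cat': sets bits 7 -> bits=010000010
Not inserted: cow emu gnu rat — query each against bits=010000010:
query cow: checks bit2=0, bit6=0 (has a 0) -> no => not a false positive
query emu: checks bit2=0, bit8=0 (has a 0) -> no => not a false positive
query gnu: checks bit2=0, bit5=0 (has a 0) -> no => not a false positive
query rat: checks bit4=0 (has a 0) -> no => not a false positive
False positives (alphabetical): none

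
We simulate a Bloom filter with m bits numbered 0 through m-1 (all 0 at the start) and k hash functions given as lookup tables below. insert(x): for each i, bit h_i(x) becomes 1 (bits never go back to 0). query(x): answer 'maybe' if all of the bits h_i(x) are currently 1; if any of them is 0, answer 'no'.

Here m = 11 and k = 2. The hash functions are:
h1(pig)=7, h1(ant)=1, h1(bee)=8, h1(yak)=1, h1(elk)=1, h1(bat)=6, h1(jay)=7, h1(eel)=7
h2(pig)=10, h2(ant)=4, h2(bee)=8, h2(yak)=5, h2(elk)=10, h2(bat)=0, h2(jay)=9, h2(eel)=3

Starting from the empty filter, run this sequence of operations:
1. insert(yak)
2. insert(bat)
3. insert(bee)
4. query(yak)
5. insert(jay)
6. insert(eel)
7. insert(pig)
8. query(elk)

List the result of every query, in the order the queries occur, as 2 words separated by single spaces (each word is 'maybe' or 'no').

Answer: maybe maybe

Derivation:
Start: bits=00000000000
Op 1: insert yak -> sets bits 1 5 -> bits=01000100000
Op 2: insert bat -> sets bits 0 6 -> bits=11000110000
Op 3: insert bee -> sets bits 8 -> bits=11000110100
Op 4: query yak -> checks bit1=1, bit5=1 (all 1) -> maybe
Op 5: insert jay -> sets bits 7 9 -> bits=11000111110
Op 6: insert eel -> sets bits 3 7 -> bits=11010111110
Op 7: insert pig -> sets bits 7 10 -> bits=11010111111
Op 8: query elk -> checks bit1=1, bit10=1 (all 1) -> maybe
Query results in order: maybe maybe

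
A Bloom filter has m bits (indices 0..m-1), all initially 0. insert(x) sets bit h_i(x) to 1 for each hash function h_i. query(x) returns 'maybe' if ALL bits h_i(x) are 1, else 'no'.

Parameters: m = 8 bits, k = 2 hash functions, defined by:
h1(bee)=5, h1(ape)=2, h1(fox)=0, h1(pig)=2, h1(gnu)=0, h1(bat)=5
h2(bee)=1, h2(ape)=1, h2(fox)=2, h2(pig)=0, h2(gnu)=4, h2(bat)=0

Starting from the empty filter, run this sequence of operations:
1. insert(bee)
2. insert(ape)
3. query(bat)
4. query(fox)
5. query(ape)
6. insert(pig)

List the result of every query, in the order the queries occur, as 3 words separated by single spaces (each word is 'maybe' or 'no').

Start: bits=00000000
Op 1: insert bee -> sets bits 1 5 -> bits=01000100
Op 2: insert ape -> sets bits 1 2 -> bits=01100100
Op 3: query bat -> checks bit0=0, bit5=1 (has a 0) -> no
Op 4: query fox -> checks bit0=0, bit2=1 (has a 0) -> no
Op 5: query ape -> checks bit1=1, bit2=1 (all 1) -> maybe
Op 6: insert pig -> sets bits 0 2 -> bits=11100100
Query results in order: no no maybe

Answer: no no maybe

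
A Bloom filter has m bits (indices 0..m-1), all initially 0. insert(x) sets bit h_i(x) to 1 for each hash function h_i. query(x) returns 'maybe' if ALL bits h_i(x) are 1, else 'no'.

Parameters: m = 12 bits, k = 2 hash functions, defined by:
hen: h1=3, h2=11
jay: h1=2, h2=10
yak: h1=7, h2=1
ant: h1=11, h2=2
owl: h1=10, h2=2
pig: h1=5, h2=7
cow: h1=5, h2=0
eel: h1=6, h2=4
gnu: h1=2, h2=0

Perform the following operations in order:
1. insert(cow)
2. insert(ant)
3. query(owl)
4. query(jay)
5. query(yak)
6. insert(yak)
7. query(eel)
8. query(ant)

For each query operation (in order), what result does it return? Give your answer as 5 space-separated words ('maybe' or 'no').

Start: bits=000000000000
Op 1: insert cow -> sets bits 0 5 -> bits=100001000000
Op 2: insert ant -> sets bits 2 11 -> bits=101001000001
Op 3: query owl -> checks bit2=1, bit10=0 (has a 0) -> no
Op 4: query jay -> checks bit2=1, bit10=0 (has a 0) -> no
Op 5: query yak -> checks bit1=0, bit7=0 (has a 0) -> no
Op 6: insert yak -> sets bits 1 7 -> bits=111001010001
Op 7: query eel -> checks bit4=0, bit6=0 (has a 0) -> no
Op 8: query ant -> checks bit2=1, bit11=1 (all 1) -> maybe
Query results in order: no no no no maybe

Answer: no no no no maybe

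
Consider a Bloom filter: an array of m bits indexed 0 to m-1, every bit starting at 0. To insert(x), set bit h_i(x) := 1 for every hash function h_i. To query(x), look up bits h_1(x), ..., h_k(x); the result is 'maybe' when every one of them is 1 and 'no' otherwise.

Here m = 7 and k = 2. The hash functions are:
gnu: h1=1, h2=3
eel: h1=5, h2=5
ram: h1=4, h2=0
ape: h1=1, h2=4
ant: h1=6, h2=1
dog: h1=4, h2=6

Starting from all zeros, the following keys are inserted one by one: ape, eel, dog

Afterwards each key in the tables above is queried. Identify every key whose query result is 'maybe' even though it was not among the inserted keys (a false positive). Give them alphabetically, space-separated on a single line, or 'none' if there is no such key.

Start: bits=0000000
After insert 'ape': sets bits 1 4 -> bits=0100100
After insert 'eel': sets bits 5 -> bits=0100110
After insert 'dog': sets bits 4 6 -> bits=0100111
Not inserted: ant gnu ram — query each against bits=0100111:
query ant: checks bit1=1, bit6=1 (all 1) -> maybe => FALSE POSITIVE
query gnu: checks bit1=1, bit3=0 (has a 0) -> no => not a false positive
query ram: checks bit0=0, bit4=1 (has a 0) -> no => not a false positive
False positives (alphabetical): ant

Answer: ant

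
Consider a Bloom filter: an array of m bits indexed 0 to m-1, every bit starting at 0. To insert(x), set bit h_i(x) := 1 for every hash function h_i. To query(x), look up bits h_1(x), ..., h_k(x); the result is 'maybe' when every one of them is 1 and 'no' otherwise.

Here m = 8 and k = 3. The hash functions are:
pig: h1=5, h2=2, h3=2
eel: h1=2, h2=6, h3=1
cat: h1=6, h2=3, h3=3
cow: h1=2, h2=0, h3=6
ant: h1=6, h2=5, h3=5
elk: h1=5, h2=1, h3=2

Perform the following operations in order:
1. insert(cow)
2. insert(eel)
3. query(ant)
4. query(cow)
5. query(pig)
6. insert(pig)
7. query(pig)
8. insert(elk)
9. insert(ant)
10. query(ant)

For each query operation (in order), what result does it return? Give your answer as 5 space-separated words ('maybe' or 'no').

Start: bits=00000000
Op 1: insert cow -> sets bits 0 2 6 -> bits=10100010
Op 2: insert eel -> sets bits 1 2 6 -> bits=11100010
Op 3: query ant -> checks bit5=0, bit6=1 (has a 0) -> no
Op 4: query cow -> checks bit0=1, bit2=1, bit6=1 (all 1) -> maybe
Op 5: query pig -> checks bit2=1, bit5=0 (has a 0) -> no
Op 6: insert pig -> sets bits 2 5 -> bits=11100110
Op 7: query pig -> checks bit2=1, bit5=1 (all 1) -> maybe
Op 8: insert elk -> sets bits 1 2 5 -> bits=11100110
Op 9: insert ant -> sets bits 5 6 -> bits=11100110
Op 10: query ant -> checks bit5=1, bit6=1 (all 1) -> maybe
Query results in order: no maybe no maybe maybe

Answer: no maybe no maybe maybe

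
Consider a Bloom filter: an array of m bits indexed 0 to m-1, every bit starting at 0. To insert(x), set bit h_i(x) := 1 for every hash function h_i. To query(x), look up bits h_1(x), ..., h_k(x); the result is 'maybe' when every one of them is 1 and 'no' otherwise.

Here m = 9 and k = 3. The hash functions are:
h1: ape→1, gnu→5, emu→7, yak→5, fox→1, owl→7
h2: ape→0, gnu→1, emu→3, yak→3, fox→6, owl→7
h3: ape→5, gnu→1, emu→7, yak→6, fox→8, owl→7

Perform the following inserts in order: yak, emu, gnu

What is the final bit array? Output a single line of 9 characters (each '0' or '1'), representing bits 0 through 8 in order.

Start: bits=000000000
After insert 'yak': sets bits 3 5 6 -> bits=000101100
After insert 'emu': sets bits 3 7 -> bits=000101110
After insert 'gnu': sets bits 1 5 -> bits=010101110

Answer: 010101110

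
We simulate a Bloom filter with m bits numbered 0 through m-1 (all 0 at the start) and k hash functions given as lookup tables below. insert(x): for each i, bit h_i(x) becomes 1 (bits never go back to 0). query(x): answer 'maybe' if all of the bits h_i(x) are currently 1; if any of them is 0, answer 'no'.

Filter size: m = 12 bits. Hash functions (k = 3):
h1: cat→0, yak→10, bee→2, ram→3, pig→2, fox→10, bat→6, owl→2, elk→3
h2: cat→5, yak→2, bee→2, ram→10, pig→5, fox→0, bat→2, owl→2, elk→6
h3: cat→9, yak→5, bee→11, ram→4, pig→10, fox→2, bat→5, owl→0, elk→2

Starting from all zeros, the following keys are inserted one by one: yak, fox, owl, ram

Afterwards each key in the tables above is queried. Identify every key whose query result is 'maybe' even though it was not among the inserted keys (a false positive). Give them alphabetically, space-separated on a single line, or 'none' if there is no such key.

Start: bits=000000000000
After insert 'yak': sets bits 2 5 10 -> bits=001001000010
After insert 'fox': sets bits 0 2 10 -> bits=101001000010
After insert 'owl': sets bits 0 2 -> bits=101001000010
After insert 'ram': sets bits 3 4 10 -> bits=101111000010
Not inserted: bat bee cat elk pig — query each against bits=101111000010:
query bat: checks bit2=1, bit5=1, bit6=0 (has a 0) -> no => not a false positive
query bee: checks bit2=1, bit11=0 (has a 0) -> no => not a false positive
query cat: checks bit0=1, bit5=1, bit9=0 (has a 0) -> no => not a false positive
query elk: checks bit2=1, bit3=1, bit6=0 (has a 0) -> no => not a false positive
query pig: checks bit2=1, bit5=1, bit10=1 (all 1) -> maybe => FALSE POSITIVE
False positives (alphabetical): pig

Answer: pig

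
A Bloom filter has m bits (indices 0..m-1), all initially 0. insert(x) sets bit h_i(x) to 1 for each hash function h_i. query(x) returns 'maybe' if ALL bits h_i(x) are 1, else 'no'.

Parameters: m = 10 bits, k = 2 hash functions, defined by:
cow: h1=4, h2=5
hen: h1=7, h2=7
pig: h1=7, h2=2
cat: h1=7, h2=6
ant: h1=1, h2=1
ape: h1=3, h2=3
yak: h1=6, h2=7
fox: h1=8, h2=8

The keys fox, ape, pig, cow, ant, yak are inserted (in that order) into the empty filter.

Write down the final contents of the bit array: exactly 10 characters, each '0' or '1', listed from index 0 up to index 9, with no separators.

Answer: 0111111110

Derivation:
Start: bits=0000000000
After insert 'fox': sets bits 8 -> bits=0000000010
After insert 'ape': sets bits 3 -> bits=0001000010
After insert 'pig': sets bits 2 7 -> bits=0011000110
After insert 'cow': sets bits 4 5 -> bits=0011110110
After insert 'ant': sets bits 1 -> bits=0111110110
After insert 'yak': sets bits 6 7 -> bits=0111111110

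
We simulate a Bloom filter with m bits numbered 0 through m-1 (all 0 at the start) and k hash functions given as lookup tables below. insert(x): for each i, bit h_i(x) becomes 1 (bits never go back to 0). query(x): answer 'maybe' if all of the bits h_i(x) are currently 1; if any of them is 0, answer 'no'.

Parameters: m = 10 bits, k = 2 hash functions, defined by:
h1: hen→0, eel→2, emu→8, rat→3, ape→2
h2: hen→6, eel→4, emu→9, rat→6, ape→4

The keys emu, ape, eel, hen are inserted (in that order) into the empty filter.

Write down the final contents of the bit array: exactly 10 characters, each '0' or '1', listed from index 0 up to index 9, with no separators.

Answer: 1010101011

Derivation:
Start: bits=0000000000
After insert 'emu': sets bits 8 9 -> bits=0000000011
After insert 'ape': sets bits 2 4 -> bits=0010100011
After insert 'eel': sets bits 2 4 -> bits=0010100011
After insert 'hen': sets bits 0 6 -> bits=1010101011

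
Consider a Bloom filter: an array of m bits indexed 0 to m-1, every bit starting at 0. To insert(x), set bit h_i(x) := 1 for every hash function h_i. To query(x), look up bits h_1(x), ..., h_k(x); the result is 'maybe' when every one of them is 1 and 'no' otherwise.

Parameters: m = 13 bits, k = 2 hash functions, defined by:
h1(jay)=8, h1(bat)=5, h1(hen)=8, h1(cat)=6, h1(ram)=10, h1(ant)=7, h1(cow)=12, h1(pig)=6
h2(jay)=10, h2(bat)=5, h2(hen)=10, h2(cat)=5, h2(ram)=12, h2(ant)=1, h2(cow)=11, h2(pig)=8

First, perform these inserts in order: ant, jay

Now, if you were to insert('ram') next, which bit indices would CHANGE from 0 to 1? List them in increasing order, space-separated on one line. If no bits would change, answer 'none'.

Start: bits=0000000000000
After insert 'ant': sets bits 1 7 -> bits=0100000100000
After insert 'jay': sets bits 8 10 -> bits=0100000110100
insert 'ram' would touch bits 10 12; currently bit10=1, bit12=0
Bits that are 0 among those (would change 0->1): 12

Answer: 12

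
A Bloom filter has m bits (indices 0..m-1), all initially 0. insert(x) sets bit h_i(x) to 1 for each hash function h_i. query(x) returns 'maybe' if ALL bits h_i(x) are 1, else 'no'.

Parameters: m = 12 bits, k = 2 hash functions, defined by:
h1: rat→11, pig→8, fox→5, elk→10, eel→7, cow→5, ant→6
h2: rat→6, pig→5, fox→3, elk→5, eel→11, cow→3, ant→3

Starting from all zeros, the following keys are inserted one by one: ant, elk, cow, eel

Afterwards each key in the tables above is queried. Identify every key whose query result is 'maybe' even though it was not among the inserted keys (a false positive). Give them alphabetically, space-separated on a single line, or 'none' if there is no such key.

Start: bits=000000000000
After insert 'ant': sets bits 3 6 -> bits=000100100000
After insert 'elk': sets bits 5 10 -> bits=000101100010
After insert 'cow': sets bits 3 5 -> bits=000101100010
After insert 'eel': sets bits 7 11 -> bits=000101110011
Not inserted: fox pig rat — query each against bits=000101110011:
query fox: checks bit3=1, bit5=1 (all 1) -> maybe => FALSE POSITIVE
query pig: checks bit5=1, bit8=0 (has a 0) -> no => not a false positive
query rat: checks bit6=1, bit11=1 (all 1) -> maybe => FALSE POSITIVE
False positives (alphabetical): fox rat

Answer: fox rat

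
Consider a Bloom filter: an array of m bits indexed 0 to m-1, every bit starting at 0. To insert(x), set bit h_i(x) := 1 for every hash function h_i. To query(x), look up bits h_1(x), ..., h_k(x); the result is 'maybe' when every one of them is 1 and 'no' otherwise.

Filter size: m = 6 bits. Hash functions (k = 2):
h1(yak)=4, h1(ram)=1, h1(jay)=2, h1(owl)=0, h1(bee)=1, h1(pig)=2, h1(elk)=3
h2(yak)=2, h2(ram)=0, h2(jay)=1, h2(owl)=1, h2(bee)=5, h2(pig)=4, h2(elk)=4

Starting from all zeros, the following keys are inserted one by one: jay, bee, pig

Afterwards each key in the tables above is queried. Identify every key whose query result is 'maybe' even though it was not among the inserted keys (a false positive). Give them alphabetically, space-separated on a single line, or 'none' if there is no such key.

Start: bits=000000
After insert 'jay': sets bits 1 2 -> bits=011000
After insert 'bee': sets bits 1 5 -> bits=011001
After insert 'pig': sets bits 2 4 -> bits=011011
Not inserted: elk owl ram yak — query each against bits=011011:
query elk: checks bit3=0, bit4=1 (has a 0) -> no => not a false positive
query owl: checks bit0=0, bit1=1 (has a 0) -> no => not a false positive
query ram: checks bit0=0, bit1=1 (has a 0) -> no => not a false positive
query yak: checks bit2=1, bit4=1 (all 1) -> maybe => FALSE POSITIVE
False positives (alphabetical): yak

Answer: yak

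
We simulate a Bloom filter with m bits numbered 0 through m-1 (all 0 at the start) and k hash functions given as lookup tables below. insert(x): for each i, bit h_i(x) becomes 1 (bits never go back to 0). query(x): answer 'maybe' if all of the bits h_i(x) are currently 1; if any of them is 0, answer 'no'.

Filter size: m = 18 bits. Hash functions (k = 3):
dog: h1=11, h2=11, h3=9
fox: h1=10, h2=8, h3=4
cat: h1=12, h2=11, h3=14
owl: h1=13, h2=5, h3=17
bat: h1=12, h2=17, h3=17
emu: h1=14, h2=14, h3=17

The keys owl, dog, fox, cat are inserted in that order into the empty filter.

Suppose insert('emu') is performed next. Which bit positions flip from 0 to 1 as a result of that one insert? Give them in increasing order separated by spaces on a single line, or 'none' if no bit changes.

Start: bits=000000000000000000
After insert 'owl': sets bits 5 13 17 -> bits=000001000000010001
After insert 'dog': sets bits 9 11 -> bits=000001000101010001
After insert 'fox': sets bits 4 8 10 -> bits=000011001111010001
After insert 'cat': sets bits 11 12 14 -> bits=000011001111111001
insert 'emu' would touch bits 14 17; currently bit14=1, bit17=1
Bits that are 0 among those (would change 0->1): none

Answer: none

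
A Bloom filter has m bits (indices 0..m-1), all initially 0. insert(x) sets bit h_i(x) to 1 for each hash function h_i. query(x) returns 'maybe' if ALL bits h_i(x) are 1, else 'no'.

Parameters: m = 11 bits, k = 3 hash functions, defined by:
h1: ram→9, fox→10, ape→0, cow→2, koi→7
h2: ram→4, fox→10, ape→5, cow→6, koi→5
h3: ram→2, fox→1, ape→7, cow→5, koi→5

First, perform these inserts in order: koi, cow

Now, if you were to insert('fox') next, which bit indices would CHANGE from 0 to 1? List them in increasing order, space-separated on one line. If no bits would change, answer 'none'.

Answer: 1 10

Derivation:
Start: bits=00000000000
After insert 'koi': sets bits 5 7 -> bits=00000101000
After insert 'cow': sets bits 2 5 6 -> bits=00100111000
insert 'fox' would touch bits 1 10; currently bit1=0, bit10=0
Bits that are 0 among those (would change 0->1): 1 10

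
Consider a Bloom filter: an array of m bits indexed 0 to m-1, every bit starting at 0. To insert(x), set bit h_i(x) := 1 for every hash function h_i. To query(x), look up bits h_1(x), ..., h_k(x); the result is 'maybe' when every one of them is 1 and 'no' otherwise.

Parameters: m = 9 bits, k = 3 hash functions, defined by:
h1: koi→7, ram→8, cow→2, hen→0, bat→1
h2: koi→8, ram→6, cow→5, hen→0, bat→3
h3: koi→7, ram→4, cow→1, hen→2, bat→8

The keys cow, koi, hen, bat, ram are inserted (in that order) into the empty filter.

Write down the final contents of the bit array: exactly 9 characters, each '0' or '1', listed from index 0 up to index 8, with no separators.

Start: bits=000000000
After insert 'cow': sets bits 1 2 5 -> bits=011001000
After insert 'koi': sets bits 7 8 -> bits=011001011
After insert 'hen': sets bits 0 2 -> bits=111001011
After insert 'bat': sets bits 1 3 8 -> bits=111101011
After insert 'ram': sets bits 4 6 8 -> bits=111111111

Answer: 111111111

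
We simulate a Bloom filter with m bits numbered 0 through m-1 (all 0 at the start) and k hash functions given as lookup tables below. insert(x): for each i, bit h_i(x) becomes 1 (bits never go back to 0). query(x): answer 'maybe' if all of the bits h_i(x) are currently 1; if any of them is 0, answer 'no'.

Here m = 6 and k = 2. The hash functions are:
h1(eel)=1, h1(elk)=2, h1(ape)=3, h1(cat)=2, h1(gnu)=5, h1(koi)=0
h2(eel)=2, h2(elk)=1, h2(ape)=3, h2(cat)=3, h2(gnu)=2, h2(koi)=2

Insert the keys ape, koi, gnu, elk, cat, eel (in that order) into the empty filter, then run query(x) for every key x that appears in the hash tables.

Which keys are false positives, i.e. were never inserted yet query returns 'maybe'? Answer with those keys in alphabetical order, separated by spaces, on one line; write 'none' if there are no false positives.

Answer: none

Derivation:
Start: bits=000000
After insert 'ape': sets bits 3 -> bits=000100
After insert 'koi': sets bits 0 2 -> bits=101100
After insert 'gnu': sets bits 2 5 -> bits=101101
After insert 'elk': sets bits 1 2 -> bits=111101
After insert 'cat': sets bits 2 3 -> bits=111101
After insert 'eel': sets bits 1 2 -> bits=111101
Not inserted: (none) — query each against bits=111101:
False positives (alphabetical): none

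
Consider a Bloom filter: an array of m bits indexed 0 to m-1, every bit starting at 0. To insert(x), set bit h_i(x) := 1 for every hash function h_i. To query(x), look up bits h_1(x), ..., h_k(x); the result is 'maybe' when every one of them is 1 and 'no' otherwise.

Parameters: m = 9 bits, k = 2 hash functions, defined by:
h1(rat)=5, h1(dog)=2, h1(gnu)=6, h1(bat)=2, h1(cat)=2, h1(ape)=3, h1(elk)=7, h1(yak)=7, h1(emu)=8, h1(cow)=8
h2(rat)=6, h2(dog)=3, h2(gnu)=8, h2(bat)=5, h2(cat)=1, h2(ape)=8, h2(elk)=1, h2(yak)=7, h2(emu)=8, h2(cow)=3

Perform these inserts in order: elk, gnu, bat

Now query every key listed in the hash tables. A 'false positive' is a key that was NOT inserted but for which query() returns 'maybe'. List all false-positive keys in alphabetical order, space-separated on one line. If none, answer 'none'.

Start: bits=000000000
After insert 'elk': sets bits 1 7 -> bits=010000010
After insert 'gnu': sets bits 6 8 -> bits=010000111
After insert 'bat': sets bits 2 5 -> bits=011001111
Not inserted: ape cat cow dog emu rat yak — query each against bits=011001111:
query ape: checks bit3=0, bit8=1 (has a 0) -> no => not a false positive
query cat: checks bit1=1, bit2=1 (all 1) -> maybe => FALSE POSITIVE
query cow: checks bit3=0, bit8=1 (has a 0) -> no => not a false positive
query dog: checks bit2=1, bit3=0 (has a 0) -> no => not a false positive
query emu: checks bit8=1 (all 1) -> maybe => FALSE POSITIVE
query rat: checks bit5=1, bit6=1 (all 1) -> maybe => FALSE POSITIVE
query yak: checks bit7=1 (all 1) -> maybe => FALSE POSITIVE
False positives (alphabetical): cat emu rat yak

Answer: cat emu rat yak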